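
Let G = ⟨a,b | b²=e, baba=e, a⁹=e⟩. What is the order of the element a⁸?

Compute successive powers until reaching e:
  (a⁸)¹ = a⁸, (a⁸)² = a⁷, (a⁸)³ = a⁶, (a⁸)⁴ = a⁵, (a⁸)⁵ = a⁴, (a⁸)⁶ = a³, (a⁸)⁷ = a², (a⁸)⁸ = a, (a⁸)⁹ = e.
The smallest positive k with (a⁸)ᵏ = e is 9.

Answer: 9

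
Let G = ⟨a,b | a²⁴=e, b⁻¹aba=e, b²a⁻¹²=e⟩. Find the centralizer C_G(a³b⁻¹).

⟨a³b⁻¹⟩ ⊆ C_G(a³b⁻¹) since powers of a³b⁻¹ commute with a³b⁻¹; so |C_G(a³b⁻¹)| ≥ |⟨a³b⁻¹⟩| = 4.
By orbit–stabilizer, |C_G(a³b⁻¹)| = |G| / |conj. class of a³b⁻¹| = 48 / 12 = 4.
The 4 elements commuting with a³b⁻¹ are {e, a¹², a³b, a³b⁻¹}.

Answer: {e, a¹², a³b, a³b⁻¹}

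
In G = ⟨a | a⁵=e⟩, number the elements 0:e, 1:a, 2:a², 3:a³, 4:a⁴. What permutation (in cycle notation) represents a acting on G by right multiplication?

(0 1 2 3 4)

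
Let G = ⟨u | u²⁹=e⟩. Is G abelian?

G has a single generator, so G is cyclic and hence abelian.

Answer: Yes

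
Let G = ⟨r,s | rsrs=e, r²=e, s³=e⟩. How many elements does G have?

Enumerate words in the generators, reducing via the relations: the distinct elements are
  {e, r, s, rs, s², rs²}.
No further products give new elements, so |G| = 6.

Answer: 6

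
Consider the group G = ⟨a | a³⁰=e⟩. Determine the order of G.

G is generated by a single element, so G is cyclic. The relator gives a³⁰ = e and no smaller power is forced to be e, so the 30 powers {a, e, a², a³, a⁴, a⁵, a⁶, a⁷, a⁸, a⁹, a²², a²³, a²¹, a²⁰, a²⁴, a²⁵, a²⁶, a²⁷, a²⁸, a²⁹, a¹², a¹³, a¹¹, a¹⁰, a¹⁴, a¹⁵, a¹⁶, a¹⁷, a¹⁸, a¹⁹} are distinct. Hence |G| = 30.

Answer: 30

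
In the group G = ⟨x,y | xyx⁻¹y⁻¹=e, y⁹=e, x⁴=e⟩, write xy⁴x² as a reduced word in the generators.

Multiply left to right, reducing at each step:
  x · y⁴ = xy⁴
  (xy⁴) · x² = x³y⁴

Answer: x³y⁴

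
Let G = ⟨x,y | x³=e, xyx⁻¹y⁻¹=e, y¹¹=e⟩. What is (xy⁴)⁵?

Compute successive powers of (xy⁴), reducing at each step:
  (xy⁴)²: (xy⁴) · x = x²y⁴;   (x²y⁴) · y⁴ = x²y⁸
  (xy⁴)³: (x²y⁸) · x = y⁸;   (y⁸) · y⁴ = y
  (xy⁴)⁴: y · x = xy;   (xy) · y⁴ = xy⁵
  (xy⁴)⁵: (xy⁵) · x = x²y⁵;   (x²y⁵) · y⁴ = x²y⁹

Answer: x²y⁹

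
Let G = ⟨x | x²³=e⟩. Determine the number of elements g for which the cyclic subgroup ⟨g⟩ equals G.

G is cyclic of order 23. An element generates G iff its order is 23, and a cyclic group of order 23 has exactly φ(23) = 22 such elements.

Answer: 22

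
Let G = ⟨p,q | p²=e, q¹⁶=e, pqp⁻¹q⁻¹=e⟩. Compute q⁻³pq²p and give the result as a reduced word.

Multiply left to right, reducing at each step:
  (q¹³) · p = pq¹³
  (pq¹³) · q² = pq¹⁵
  (pq¹⁵) · p = q¹⁵

Answer: q¹⁵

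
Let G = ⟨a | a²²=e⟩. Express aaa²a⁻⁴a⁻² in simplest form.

Multiply left to right, reducing at each step:
  a · a = a²
  (a²) · a² = a⁴
  (a⁴) · a⁻⁴ = e
  e · a⁻² = a²⁰

Answer: a²⁰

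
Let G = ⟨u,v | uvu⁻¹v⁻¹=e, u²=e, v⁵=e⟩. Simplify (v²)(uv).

Compute (v²) · (uv) by multiplying left to right and reducing via the relations at each step:
  (v²) · u = uv²
  (uv²) · v = uv³

Answer: uv³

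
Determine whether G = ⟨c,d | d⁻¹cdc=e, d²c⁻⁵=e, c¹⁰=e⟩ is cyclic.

Every cyclic group is abelian. But c·d = cd while d·c = c⁴d⁻¹, so c·d ≠ d·c and G is not abelian. Hence G is not cyclic.

Answer: No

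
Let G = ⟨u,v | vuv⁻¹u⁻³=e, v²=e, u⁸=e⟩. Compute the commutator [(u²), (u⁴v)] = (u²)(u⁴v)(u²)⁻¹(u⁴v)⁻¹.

[(u²), (u⁴v)] = (u²)·(u⁴v)·(u²)⁻¹·(u⁴v)⁻¹.
  (u²) · (u⁴v) = u⁶v
  (u⁶v) · (u⁶) = v
  v · (u⁴v) = u⁴

Answer: u⁴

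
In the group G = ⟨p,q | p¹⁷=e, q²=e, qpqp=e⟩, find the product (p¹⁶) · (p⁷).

Compute (p¹⁶) · (p⁷) by multiplying left to right and reducing via the relations at each step:
  (p¹⁶) · p⁷ = p⁶

Answer: p⁶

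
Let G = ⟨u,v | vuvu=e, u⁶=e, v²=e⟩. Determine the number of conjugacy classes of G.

The conjugacy classes (representative and size) are:
  [e] (size 1), [u⁵] (size 2), [u⁴] (size 2), [u³] (size 1), [v] (size 3), [u³v] (size 3).
Class equation: 1 + 2 + 2 + 1 + 3 + 3 = 12 = |G|. So G has 6 conjugacy classes.

Answer: 6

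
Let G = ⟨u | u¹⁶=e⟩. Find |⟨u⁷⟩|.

|⟨u⁷⟩| equals the order of u⁷. Compute successive powers until reaching e:
  (u⁷)¹ = u⁷, (u⁷)² = u¹⁴, (u⁷)³ = u⁵, (u⁷)⁴ = u¹², (u⁷)⁵ = u³, (u⁷)⁶ = u¹⁰, (u⁷)⁷ = u, (u⁷)⁸ = u⁸, (u⁷)⁹ = u¹⁵, (u⁷)¹⁰ = u⁶, (u⁷)¹¹ = u¹³, (u⁷)¹² = u⁴, (u⁷)¹³ = u¹¹, (u⁷)¹⁴ = u², (u⁷)¹⁵ = u⁹, (u⁷)¹⁶ = e.
The smallest positive k with (u⁷)ᵏ = e is 16, so |⟨u⁷⟩| = 16.

Answer: 16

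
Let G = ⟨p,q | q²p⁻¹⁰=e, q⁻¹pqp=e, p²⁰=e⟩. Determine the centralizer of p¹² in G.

⟨p¹²⟩ ⊆ C_G(p¹²) since powers of p¹² commute with p¹²; so |C_G(p¹²)| ≥ |⟨p¹²⟩| = 5.
By orbit–stabilizer, |C_G(p¹²)| = |G| / |conj. class of p¹²| = 40 / 2 = 20.
The 20 elements commuting with p¹² are {e, p, p², p³, p⁴, p⁵, p⁶, p⁷, p⁸, p⁹, p¹⁰, p¹¹, p¹², p¹³, p¹⁴, p¹⁵, p¹⁶, p¹⁷, p¹⁸, p¹⁹}.

Answer: {e, p, p², p³, p⁴, p⁵, p⁶, p⁷, p⁸, p⁹, p¹⁰, p¹¹, p¹², p¹³, p¹⁴, p¹⁵, p¹⁶, p¹⁷, p¹⁸, p¹⁹}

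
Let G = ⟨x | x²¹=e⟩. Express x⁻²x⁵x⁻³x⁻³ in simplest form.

Multiply left to right, reducing at each step:
  (x¹⁹) · x⁵ = x³
  (x³) · x⁻³ = e
  e · x⁻³ = x¹⁸

Answer: x¹⁸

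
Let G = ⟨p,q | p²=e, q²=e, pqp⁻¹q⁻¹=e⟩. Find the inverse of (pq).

The order of (pq) is 2 (smallest k with (pq)ᵏ = e), so (pq)⁻¹ = (pq)¹ = pq.
Check: (pq) · (pq) → (pq) · p = q;   q · q = e, giving e as required.

Answer: pq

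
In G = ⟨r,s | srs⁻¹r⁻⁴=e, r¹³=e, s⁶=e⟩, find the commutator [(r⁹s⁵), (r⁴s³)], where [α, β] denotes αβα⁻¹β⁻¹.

[(r⁹s⁵), (r⁴s³)] = (r⁹s⁵)·(r⁴s³)·(r⁹s⁵)⁻¹·(r⁴s³)⁻¹.
  (r⁹s⁵) · (r⁴s³) = r¹⁰s²
  (r¹⁰s²) · (r³s) = r⁶s³
  (r⁶s³) · (r⁴s³) = r²

Answer: r²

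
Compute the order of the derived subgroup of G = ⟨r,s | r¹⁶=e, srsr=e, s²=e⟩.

G' = [G, G] is generated by all commutators. The generator-pair commutators are: [r, s] = r².
The subgroup they normally generate is {e, r², r⁴, r⁶, r⁸, r¹⁰, r¹², r¹⁴}, of order 8.
Check: |G/G'| = 32/8 = 4 is the order of the abelianisation.

Answer: 8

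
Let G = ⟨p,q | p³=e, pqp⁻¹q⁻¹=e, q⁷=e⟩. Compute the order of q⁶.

Compute successive powers until reaching e:
  (q⁶)¹ = q⁶, (q⁶)² = q⁵, (q⁶)³ = q⁴, (q⁶)⁴ = q³, (q⁶)⁵ = q², (q⁶)⁶ = q, (q⁶)⁷ = e.
The smallest positive k with (q⁶)ᵏ = e is 7.

Answer: 7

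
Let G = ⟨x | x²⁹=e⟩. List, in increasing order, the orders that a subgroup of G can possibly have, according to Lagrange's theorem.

|G| = 29 = 29. By Lagrange's theorem the order of any subgroup divides 29; the divisors of 29 are 1, 29.

Answer: 1, 29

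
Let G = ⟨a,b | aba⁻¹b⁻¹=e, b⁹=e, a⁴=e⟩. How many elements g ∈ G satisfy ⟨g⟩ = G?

G is cyclic of order 36. An element generates G iff its order is 36, and a cyclic group of order 36 has exactly φ(36) = 12 such elements.

Answer: 12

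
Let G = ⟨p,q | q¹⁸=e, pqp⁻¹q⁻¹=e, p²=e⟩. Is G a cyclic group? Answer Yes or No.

|G| = 36, but the maximum element order in G is 18 < 36. No single element generates all of G, so G is not cyclic.

Answer: No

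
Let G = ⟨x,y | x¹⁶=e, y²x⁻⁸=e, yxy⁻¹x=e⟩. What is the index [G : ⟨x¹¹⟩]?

First find ord(x¹¹) by computing successive powers:
  (x¹¹)¹ = x¹¹, (x¹¹)² = x⁶, (x¹¹)³ = x, (x¹¹)⁴ = x¹², (x¹¹)⁵ = x⁷, (x¹¹)⁶ = x², (x¹¹)⁷ = x¹³, (x¹¹)⁸ = x⁸, (x¹¹)⁹ = x³, (x¹¹)¹⁰ = x¹⁴, (x¹¹)¹¹ = x⁹, (x¹¹)¹² = x⁴, (x¹¹)¹³ = x¹⁵, (x¹¹)¹⁴ = x¹⁰, (x¹¹)¹⁵ = x⁵, (x¹¹)¹⁶ = e.
So |⟨x¹¹⟩| = ord(x¹¹) = 16. With |G| = 32, by Lagrange [G : ⟨x¹¹⟩] = 32/16 = 2.

Answer: 2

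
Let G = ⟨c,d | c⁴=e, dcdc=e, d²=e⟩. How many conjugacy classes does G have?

The conjugacy classes (representative and size) are:
  [e] (size 1), [c] (size 2), [c²] (size 1), [c²d] (size 2), [c³d] (size 2).
Class equation: 1 + 2 + 1 + 2 + 2 = 8 = |G|. So G has 5 conjugacy classes.

Answer: 5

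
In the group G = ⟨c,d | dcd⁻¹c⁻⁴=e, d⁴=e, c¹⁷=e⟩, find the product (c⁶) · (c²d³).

Compute (c⁶) · (c²d³) by multiplying left to right and reducing via the relations at each step:
  (c⁶) · c² = c⁸
  (c⁸) · d³ = c⁸d³

Answer: c⁸d³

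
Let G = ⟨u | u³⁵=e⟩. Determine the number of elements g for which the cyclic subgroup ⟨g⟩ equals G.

G is cyclic of order 35. An element generates G iff its order is 35, and a cyclic group of order 35 has exactly φ(35) = 24 such elements.

Answer: 24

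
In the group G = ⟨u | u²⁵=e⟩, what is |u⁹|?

Compute successive powers until reaching e:
  (u⁹)¹ = u⁹, (u⁹)² = u¹⁸, (u⁹)³ = u², (u⁹)⁴ = u¹¹, (u⁹)⁵ = u²⁰, (u⁹)⁶ = u⁴, (u⁹)⁷ = u¹³, (u⁹)⁸ = u²², (u⁹)⁹ = u⁶, (u⁹)¹⁰ = u¹⁵, (u⁹)¹¹ = u²⁴, (u⁹)¹² = u⁸, (u⁹)¹³ = u¹⁷, (u⁹)¹⁴ = u, (u⁹)¹⁵ = u¹⁰, (u⁹)¹⁶ = u¹⁹, (u⁹)¹⁷ = u³, (u⁹)¹⁸ = u¹², (u⁹)¹⁹ = u²¹, (u⁹)²⁰ = u⁵, (u⁹)²¹ = u¹⁴, (u⁹)²² = u²³, (u⁹)²³ = u⁷, (u⁹)²⁴ = u¹⁶, (u⁹)²⁵ = e.
The smallest positive k with (u⁹)ᵏ = e is 25.

Answer: 25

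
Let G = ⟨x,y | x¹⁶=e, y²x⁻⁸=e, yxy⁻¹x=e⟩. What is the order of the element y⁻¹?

Compute successive powers until reaching e:
  (y⁻¹)¹ = y⁻¹, (y⁻¹)² = x⁸, (y⁻¹)³ = y, (y⁻¹)⁴ = e.
The smallest positive k with (y⁻¹)ᵏ = e is 4.

Answer: 4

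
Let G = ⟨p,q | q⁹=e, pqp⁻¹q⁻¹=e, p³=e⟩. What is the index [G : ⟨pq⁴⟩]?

First find ord(pq⁴) by computing successive powers:
  (pq⁴)¹ = pq⁴, (pq⁴)² = p²q⁸, (pq⁴)³ = q³, (pq⁴)⁴ = pq⁷, (pq⁴)⁵ = p²q², (pq⁴)⁶ = q⁶, (pq⁴)⁷ = pq, (pq⁴)⁸ = p²q⁵, (pq⁴)⁹ = e.
So |⟨pq⁴⟩| = ord(pq⁴) = 9. With |G| = 27, by Lagrange [G : ⟨pq⁴⟩] = 27/9 = 3.

Answer: 3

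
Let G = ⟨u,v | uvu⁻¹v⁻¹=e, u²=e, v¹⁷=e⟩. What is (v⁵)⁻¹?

The order of (v⁵) is 17 (smallest k with (v⁵)ᵏ = e), so (v⁵)⁻¹ = (v⁵)¹⁶ = v¹².
Check: (v⁵) · (v¹²) → (v⁵) · v¹² = e, giving e as required.

Answer: v¹²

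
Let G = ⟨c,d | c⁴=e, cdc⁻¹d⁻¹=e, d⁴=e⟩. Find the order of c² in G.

Compute successive powers until reaching e:
  (c²)¹ = c², (c²)² = e.
The smallest positive k with (c²)ᵏ = e is 2.

Answer: 2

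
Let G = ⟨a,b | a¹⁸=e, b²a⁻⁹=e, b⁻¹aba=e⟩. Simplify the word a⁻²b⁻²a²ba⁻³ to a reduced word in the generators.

Multiply left to right, reducing at each step:
  (a¹⁶) · b⁻² = a⁷
  (a⁷) · a² = a⁹
  (a⁹) · b = b⁻¹
  (b⁻¹) · a⁻³ = a³b⁻¹

Answer: a³b⁻¹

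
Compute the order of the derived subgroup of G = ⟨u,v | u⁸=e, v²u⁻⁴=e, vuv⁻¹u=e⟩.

G' = [G, G] is generated by all commutators. The generator-pair commutators are: [u, v] = u².
The subgroup they normally generate is {e, u², u⁴, u⁶}, of order 4.
Check: |G/G'| = 16/4 = 4 is the order of the abelianisation.

Answer: 4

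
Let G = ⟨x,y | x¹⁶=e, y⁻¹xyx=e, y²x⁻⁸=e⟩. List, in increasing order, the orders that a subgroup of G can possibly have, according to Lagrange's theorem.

|G| = 32 = 2⁵. By Lagrange's theorem the order of any subgroup divides 32; the divisors of 32 are 1, 2, 4, 8, 16, 32.

Answer: 1, 2, 4, 8, 16, 32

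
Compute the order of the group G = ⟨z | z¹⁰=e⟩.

G is generated by a single element, so G is cyclic. The relator gives z¹⁰ = e and no smaller power is forced to be e, so the 10 powers {e, z, z², z³, z⁴, z⁵, z⁶, z⁷, z⁸, z⁹} are distinct. Hence |G| = 10.

Answer: 10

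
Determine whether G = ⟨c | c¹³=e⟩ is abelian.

G has a single generator, so G is cyclic and hence abelian.

Answer: Yes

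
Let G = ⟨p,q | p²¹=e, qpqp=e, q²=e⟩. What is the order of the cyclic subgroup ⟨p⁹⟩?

|⟨p⁹⟩| equals the order of p⁹. Compute successive powers until reaching e:
  (p⁹)¹ = p⁹, (p⁹)² = p¹⁸, (p⁹)³ = p⁶, (p⁹)⁴ = p¹⁵, (p⁹)⁵ = p³, (p⁹)⁶ = p¹², (p⁹)⁷ = e.
The smallest positive k with (p⁹)ᵏ = e is 7, so |⟨p⁹⟩| = 7.

Answer: 7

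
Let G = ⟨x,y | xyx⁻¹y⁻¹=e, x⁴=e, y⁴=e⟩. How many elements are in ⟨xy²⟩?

|⟨xy²⟩| equals the order of xy². Compute successive powers until reaching e:
  (xy²)¹ = xy², (xy²)² = x², (xy²)³ = x³y², (xy²)⁴ = e.
The smallest positive k with (xy²)ᵏ = e is 4, so |⟨xy²⟩| = 4.

Answer: 4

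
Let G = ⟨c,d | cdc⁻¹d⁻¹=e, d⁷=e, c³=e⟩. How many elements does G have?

Enumerate words in the generators, reducing via the relations: the distinct elements are
  {c, d, e, cd, c², d², d³, d⁴, d⁵, d⁶, cd², cd³, cd⁴, cd⁵, cd⁶, c²d, c²d², c²d³, c²d⁴, c²d⁵, c²d⁶}.
No further products give new elements, so |G| = 21.

Answer: 21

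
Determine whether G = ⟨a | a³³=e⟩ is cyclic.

|G| = 33. The element a has order 33 (its powers give 33 distinct elements), so ⟨a⟩ = G and G is cyclic.

Answer: Yes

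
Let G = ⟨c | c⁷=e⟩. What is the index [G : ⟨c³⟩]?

First find ord(c³) by computing successive powers:
  (c³)¹ = c³, (c³)² = c⁶, (c³)³ = c², (c³)⁴ = c⁵, (c³)⁵ = c, (c³)⁶ = c⁴, (c³)⁷ = e.
So |⟨c³⟩| = ord(c³) = 7. With |G| = 7, by Lagrange [G : ⟨c³⟩] = 7/7 = 1.

Answer: 1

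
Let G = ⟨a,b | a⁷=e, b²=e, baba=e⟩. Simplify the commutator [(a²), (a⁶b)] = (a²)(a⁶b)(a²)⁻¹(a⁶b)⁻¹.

[(a²), (a⁶b)] = (a²)·(a⁶b)·(a²)⁻¹·(a⁶b)⁻¹.
  (a²) · (a⁶b) = ab
  (ab) · (a⁵) = a³b
  (a³b) · (a⁶b) = a⁴

Answer: a⁴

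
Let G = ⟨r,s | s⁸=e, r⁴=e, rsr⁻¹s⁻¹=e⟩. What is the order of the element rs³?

Compute successive powers until reaching e:
  (rs³)¹ = rs³, (rs³)² = r²s⁶, (rs³)³ = r³s, (rs³)⁴ = s⁴, (rs³)⁵ = rs⁷, (rs³)⁶ = r²s², (rs³)⁷ = r³s⁵, (rs³)⁸ = e.
The smallest positive k with (rs³)ᵏ = e is 8.

Answer: 8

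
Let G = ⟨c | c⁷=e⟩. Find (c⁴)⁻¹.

The order of (c⁴) is 7 (smallest k with (c⁴)ᵏ = e), so (c⁴)⁻¹ = (c⁴)⁶ = c³.
Check: (c⁴) · (c³) → (c⁴) · c³ = e, giving e as required.

Answer: c³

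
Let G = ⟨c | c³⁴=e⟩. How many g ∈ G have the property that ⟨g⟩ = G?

G is cyclic of order 34. An element generates G iff its order is 34, and a cyclic group of order 34 has exactly φ(34) = 16 such elements.

Answer: 16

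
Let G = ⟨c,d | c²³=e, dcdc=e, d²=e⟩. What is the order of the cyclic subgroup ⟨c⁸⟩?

|⟨c⁸⟩| equals the order of c⁸. Compute successive powers until reaching e:
  (c⁸)¹ = c⁸, (c⁸)² = c¹⁶, (c⁸)³ = c, (c⁸)⁴ = c⁹, (c⁸)⁵ = c¹⁷, (c⁸)⁶ = c², (c⁸)⁷ = c¹⁰, (c⁸)⁸ = c¹⁸, (c⁸)⁹ = c³, (c⁸)¹⁰ = c¹¹, (c⁸)¹¹ = c¹⁹, (c⁸)¹² = c⁴, (c⁸)¹³ = c¹², (c⁸)¹⁴ = c²⁰, (c⁸)¹⁵ = c⁵, (c⁸)¹⁶ = c¹³, (c⁸)¹⁷ = c²¹, (c⁸)¹⁸ = c⁶, (c⁸)¹⁹ = c¹⁴, (c⁸)²⁰ = c²², (c⁸)²¹ = c⁷, (c⁸)²² = c¹⁵, (c⁸)²³ = e.
The smallest positive k with (c⁸)ᵏ = e is 23, so |⟨c⁸⟩| = 23.

Answer: 23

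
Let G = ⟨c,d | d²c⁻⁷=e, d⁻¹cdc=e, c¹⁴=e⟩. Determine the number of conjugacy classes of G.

The conjugacy classes (representative and size) are:
  [e] (size 1), [c¹³] (size 2), [c¹²] (size 2), [c¹¹] (size 2), [c⁴] (size 2), [c⁵] (size 2), [c⁸] (size 2), [c⁷] (size 1), [c⁵d⁻¹] (size 7), [c⁵d] (size 7).
Class equation: 1 + 2 + 2 + 2 + 2 + 2 + 2 + 1 + 7 + 7 = 28 = |G|. So G has 10 conjugacy classes.

Answer: 10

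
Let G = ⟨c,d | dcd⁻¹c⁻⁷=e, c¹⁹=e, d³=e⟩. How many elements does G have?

Enumerate words in the generators, reducing via the relations: the distinct elements are
  {c, d, e, cd, c², c³, c⁴, c⁵, c⁶, c⁷, c⁸, c⁹, d², cd², c²d, c³d, c¹², c¹³, c¹¹, c¹⁰, c¹⁴, c¹⁵, c¹⁶, c¹⁷, c¹⁸, c⁴d, c⁵d, c⁶d, c⁷d, c⁸d, c⁹d, c²d², c³d², c¹²d, c¹³d, c¹¹d, c¹⁰d, c¹⁴d, c¹⁵d, c¹⁶d, c¹⁷d, c¹⁸d, c⁴d², c⁵d², c⁶d², c⁷d², c⁸d², c⁹d², c¹²d², c¹³d², c¹¹d², c¹⁰d², c¹⁴d², c¹⁵d², c¹⁶d², c¹⁷d², c¹⁸d²}.
No further products give new elements, so |G| = 57.

Answer: 57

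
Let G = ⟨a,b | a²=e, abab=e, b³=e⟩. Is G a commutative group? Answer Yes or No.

a·b = ab but b·a = ab², so a·b ≠ b·a and G is not abelian.

Answer: No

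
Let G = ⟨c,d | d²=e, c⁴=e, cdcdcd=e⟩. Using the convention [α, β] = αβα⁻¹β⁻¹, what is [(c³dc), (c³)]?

[(c³dc), (c³)] = (c³dc)·(c³)·(c³dc)⁻¹·(c³)⁻¹.
  (c³dc) · (c³) = c³d
  (c³d) · (c³dc) = dc²
  (dc²) · c = dc³

Answer: dc³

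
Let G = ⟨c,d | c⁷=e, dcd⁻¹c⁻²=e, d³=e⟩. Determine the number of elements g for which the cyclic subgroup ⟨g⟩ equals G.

⟨g⟩ = G would require ord(g) = |G| = 21, but the maximum element order in G is 7 < 21. So G is not cyclic and no single element generates it: the count is 0.

Answer: 0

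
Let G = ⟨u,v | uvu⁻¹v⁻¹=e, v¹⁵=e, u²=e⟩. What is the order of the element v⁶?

Compute successive powers until reaching e:
  (v⁶)¹ = v⁶, (v⁶)² = v¹², (v⁶)³ = v³, (v⁶)⁴ = v⁹, (v⁶)⁵ = e.
The smallest positive k with (v⁶)ᵏ = e is 5.

Answer: 5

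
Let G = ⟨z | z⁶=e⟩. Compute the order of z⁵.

Compute successive powers until reaching e:
  (z⁵)¹ = z⁵, (z⁵)² = z⁴, (z⁵)³ = z³, (z⁵)⁴ = z², (z⁵)⁵ = z, (z⁵)⁶ = e.
The smallest positive k with (z⁵)ᵏ = e is 6.

Answer: 6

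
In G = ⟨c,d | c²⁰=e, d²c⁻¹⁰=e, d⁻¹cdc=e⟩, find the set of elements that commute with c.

⟨c⟩ ⊆ C_G(c) since powers of c commute with c; so |C_G(c)| ≥ |⟨c⟩| = 20.
By orbit–stabilizer, |C_G(c)| = |G| / |conj. class of c| = 40 / 2 = 20.
The 20 elements commuting with c are {e, c, c², c³, c⁴, c⁵, c⁶, c⁷, c⁸, c⁹, c¹⁰, c¹¹, c¹², c¹³, c¹⁴, c¹⁵, c¹⁶, c¹⁷, c¹⁸, c¹⁹}.

Answer: {e, c, c², c³, c⁴, c⁵, c⁶, c⁷, c⁸, c⁹, c¹⁰, c¹¹, c¹², c¹³, c¹⁴, c¹⁵, c¹⁶, c¹⁷, c¹⁸, c¹⁹}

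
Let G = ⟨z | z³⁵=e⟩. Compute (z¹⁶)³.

Compute successive powers of (z¹⁶), reducing at each step:
  (z¹⁶)²: (z¹⁶) · z¹⁶ = z³²
  (z¹⁶)³: (z³²) · z¹⁶ = z¹³

Answer: z¹³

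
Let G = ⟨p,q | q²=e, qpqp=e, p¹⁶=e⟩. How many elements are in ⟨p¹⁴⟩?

|⟨p¹⁴⟩| equals the order of p¹⁴. Compute successive powers until reaching e:
  (p¹⁴)¹ = p¹⁴, (p¹⁴)² = p¹², (p¹⁴)³ = p¹⁰, (p¹⁴)⁴ = p⁸, (p¹⁴)⁵ = p⁶, (p¹⁴)⁶ = p⁴, (p¹⁴)⁷ = p², (p¹⁴)⁸ = e.
The smallest positive k with (p¹⁴)ᵏ = e is 8, so |⟨p¹⁴⟩| = 8.

Answer: 8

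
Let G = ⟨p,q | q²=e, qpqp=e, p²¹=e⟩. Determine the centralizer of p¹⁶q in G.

⟨p¹⁶q⟩ ⊆ C_G(p¹⁶q) since powers of p¹⁶q commute with p¹⁶q; so |C_G(p¹⁶q)| ≥ |⟨p¹⁶q⟩| = 2.
By orbit–stabilizer, |C_G(p¹⁶q)| = |G| / |conj. class of p¹⁶q| = 42 / 21 = 2.
The 2 elements commuting with p¹⁶q are {e, p¹⁶q}.

Answer: {e, p¹⁶q}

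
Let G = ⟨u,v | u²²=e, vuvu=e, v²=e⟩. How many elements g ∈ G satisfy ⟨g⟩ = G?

⟨g⟩ = G would require ord(g) = |G| = 44, but the maximum element order in G is 22 < 44. So G is not cyclic and no single element generates it: the count is 0.

Answer: 0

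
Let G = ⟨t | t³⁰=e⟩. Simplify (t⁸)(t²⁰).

Compute (t⁸) · (t²⁰) by multiplying left to right and reducing via the relations at each step:
  (t⁸) · t²⁰ = t²⁸

Answer: t²⁸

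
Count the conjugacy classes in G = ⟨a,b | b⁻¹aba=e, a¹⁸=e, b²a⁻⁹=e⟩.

The conjugacy classes (representative and size) are:
  [e] (size 1), [a¹⁷] (size 2), [a¹⁶] (size 2), [a³] (size 2), [a¹⁴] (size 2), [a¹³] (size 2), [a¹²] (size 2), [a¹¹] (size 2), [a¹⁰] (size 2), [a⁹] (size 1), [a⁸b] (size 9), [ab] (size 9).
Class equation: 1 + 2 + 2 + 2 + 2 + 2 + 2 + 2 + 2 + 1 + 9 + 9 = 36 = |G|. So G has 12 conjugacy classes.

Answer: 12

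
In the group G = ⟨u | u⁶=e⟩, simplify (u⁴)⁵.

Compute successive powers of (u⁴), reducing at each step:
  (u⁴)²: (u⁴) · u⁴ = u²
  (u⁴)³: (u²) · u⁴ = e
  (u⁴)⁴: e · u⁴ = u⁴
  (u⁴)⁵: (u⁴) · u⁴ = u²

Answer: u²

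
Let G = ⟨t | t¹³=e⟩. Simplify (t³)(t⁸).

Compute (t³) · (t⁸) by multiplying left to right and reducing via the relations at each step:
  (t³) · t⁸ = t¹¹

Answer: t¹¹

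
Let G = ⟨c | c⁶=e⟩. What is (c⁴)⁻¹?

The order of (c⁴) is 3 (smallest k with (c⁴)ᵏ = e), so (c⁴)⁻¹ = (c⁴)² = c².
Check: (c⁴) · (c²) → (c⁴) · c² = e, giving e as required.

Answer: c²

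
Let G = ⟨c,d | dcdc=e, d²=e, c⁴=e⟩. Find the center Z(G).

An element z ∈ Z(G) iff z commutes with every generator.
For example c² is central: (c²)·c = c³ = c·(c²); (c²)·d = c²d = d·(c²).
Whereas c ∉ Z(G) since c·d = cd ≠ c³d = d·c.
Checking each of the 8 elements this way gives Z(G) = {e, c²}, of order 2.

Answer: {e, c²}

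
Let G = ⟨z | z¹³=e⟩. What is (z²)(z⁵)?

Compute (z²) · (z⁵) by multiplying left to right and reducing via the relations at each step:
  (z²) · z⁵ = z⁷

Answer: z⁷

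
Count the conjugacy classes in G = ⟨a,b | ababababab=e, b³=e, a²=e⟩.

The conjugacy classes (representative and size) are:
  [e] (size 1), [abab²abab²a] (size 15), [babab²a] (size 20), [ab²ab²a] (size 12), [b²abab²] (size 12).
Class equation: 1 + 15 + 20 + 12 + 12 = 60 = |G|. So G has 5 conjugacy classes.

Answer: 5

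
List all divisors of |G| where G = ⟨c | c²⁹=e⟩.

|G| = 29 = 29. By Lagrange's theorem the order of any subgroup divides 29; the divisors of 29 are 1, 29.

Answer: 1, 29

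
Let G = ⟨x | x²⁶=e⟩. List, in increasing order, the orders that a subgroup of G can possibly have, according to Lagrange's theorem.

|G| = 26 = 2 · 13. By Lagrange's theorem the order of any subgroup divides 26; the divisors of 26 are 1, 2, 13, 26.

Answer: 1, 2, 13, 26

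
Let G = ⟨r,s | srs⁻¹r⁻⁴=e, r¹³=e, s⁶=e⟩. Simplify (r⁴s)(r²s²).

Compute (r⁴s) · (r²s²) by multiplying left to right and reducing via the relations at each step:
  (r⁴s) · r² = r¹²s
  (r¹²s) · s² = r¹²s³

Answer: r¹²s³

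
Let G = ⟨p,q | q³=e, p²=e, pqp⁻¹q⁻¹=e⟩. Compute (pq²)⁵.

Compute successive powers of (pq²), reducing at each step:
  (pq²)²: (pq²) · p = q²;   (q²) · q² = q
  (pq²)³: q · p = pq;   (pq) · q² = p
  (pq²)⁴: p · p = e;   e · q² = q²
  (pq²)⁵: (q²) · p = pq²;   (pq²) · q² = pq

Answer: pq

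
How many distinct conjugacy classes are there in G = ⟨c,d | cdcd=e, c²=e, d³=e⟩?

The conjugacy classes (representative and size) are:
  [e] (size 1), [cd²] (size 3), [d²] (size 2).
Class equation: 1 + 3 + 2 = 6 = |G|. So G has 3 conjugacy classes.

Answer: 3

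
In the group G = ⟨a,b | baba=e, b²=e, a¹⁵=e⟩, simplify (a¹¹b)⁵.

Compute successive powers of (a¹¹b), reducing at each step:
  (a¹¹b)²: (a¹¹b) · a¹¹ = b;   b · b = e
  (a¹¹b)³: e · a¹¹ = a¹¹;   (a¹¹) · b = a¹¹b
  (a¹¹b)⁴: (a¹¹b) · a¹¹ = b;   b · b = e
  (a¹¹b)⁵: e · a¹¹ = a¹¹;   (a¹¹) · b = a¹¹b

Answer: a¹¹b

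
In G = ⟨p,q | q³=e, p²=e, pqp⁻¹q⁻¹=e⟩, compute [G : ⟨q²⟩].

First find ord(q²) by computing successive powers:
  (q²)¹ = q², (q²)² = q, (q²)³ = e.
So |⟨q²⟩| = ord(q²) = 3. With |G| = 6, by Lagrange [G : ⟨q²⟩] = 6/3 = 2.

Answer: 2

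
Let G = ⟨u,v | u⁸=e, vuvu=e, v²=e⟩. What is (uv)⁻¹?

The order of (uv) is 2 (smallest k with (uv)ᵏ = e), so (uv)⁻¹ = (uv)¹ = uv.
Check: (uv) · (uv) → (uv) · u = v;   v · v = e, giving e as required.

Answer: uv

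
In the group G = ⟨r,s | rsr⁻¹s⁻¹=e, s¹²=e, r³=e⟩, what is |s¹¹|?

Compute successive powers until reaching e:
  (s¹¹)¹ = s¹¹, (s¹¹)² = s¹⁰, (s¹¹)³ = s⁹, (s¹¹)⁴ = s⁸, (s¹¹)⁵ = s⁷, (s¹¹)⁶ = s⁶, (s¹¹)⁷ = s⁵, (s¹¹)⁸ = s⁴, (s¹¹)⁹ = s³, (s¹¹)¹⁰ = s², (s¹¹)¹¹ = s, (s¹¹)¹² = e.
The smallest positive k with (s¹¹)ᵏ = e is 12.

Answer: 12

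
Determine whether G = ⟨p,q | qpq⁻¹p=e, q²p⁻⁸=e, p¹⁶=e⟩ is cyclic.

Every cyclic group is abelian. But p·q = pq while q·p = p⁷q⁻¹, so p·q ≠ q·p and G is not abelian. Hence G is not cyclic.

Answer: No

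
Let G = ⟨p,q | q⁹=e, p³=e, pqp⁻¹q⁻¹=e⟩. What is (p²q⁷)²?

Compute successive powers of (p²q⁷), reducing at each step:
  (p²q⁷)²: (p²q⁷) · p² = pq⁷;   (pq⁷) · q⁷ = pq⁵

Answer: pq⁵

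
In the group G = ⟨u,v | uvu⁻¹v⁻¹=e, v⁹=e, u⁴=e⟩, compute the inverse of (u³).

The order of (u³) is 4 (smallest k with (u³)ᵏ = e), so (u³)⁻¹ = (u³)³ = u.
Check: (u³) · u → (u³) · u = e, giving e as required.

Answer: u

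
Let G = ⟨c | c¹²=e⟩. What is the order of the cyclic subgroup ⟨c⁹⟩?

|⟨c⁹⟩| equals the order of c⁹. Compute successive powers until reaching e:
  (c⁹)¹ = c⁹, (c⁹)² = c⁶, (c⁹)³ = c³, (c⁹)⁴ = e.
The smallest positive k with (c⁹)ᵏ = e is 4, so |⟨c⁹⟩| = 4.

Answer: 4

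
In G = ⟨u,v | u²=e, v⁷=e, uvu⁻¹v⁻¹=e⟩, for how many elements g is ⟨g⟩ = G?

G is cyclic of order 14. An element generates G iff its order is 14, and a cyclic group of order 14 has exactly φ(14) = 6 such elements.

Answer: 6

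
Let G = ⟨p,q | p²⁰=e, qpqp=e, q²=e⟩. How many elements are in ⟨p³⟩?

|⟨p³⟩| equals the order of p³. Compute successive powers until reaching e:
  (p³)¹ = p³, (p³)² = p⁶, (p³)³ = p⁹, (p³)⁴ = p¹², (p³)⁵ = p¹⁵, (p³)⁶ = p¹⁸, (p³)⁷ = p, (p³)⁸ = p⁴, (p³)⁹ = p⁷, (p³)¹⁰ = p¹⁰, (p³)¹¹ = p¹³, (p³)¹² = p¹⁶, (p³)¹³ = p¹⁹, (p³)¹⁴ = p², (p³)¹⁵ = p⁵, (p³)¹⁶ = p⁸, (p³)¹⁷ = p¹¹, (p³)¹⁸ = p¹⁴, (p³)¹⁹ = p¹⁷, (p³)²⁰ = e.
The smallest positive k with (p³)ᵏ = e is 20, so |⟨p³⟩| = 20.

Answer: 20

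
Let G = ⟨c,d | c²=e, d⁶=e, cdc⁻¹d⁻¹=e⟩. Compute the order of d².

Compute successive powers until reaching e:
  (d²)¹ = d², (d²)² = d⁴, (d²)³ = e.
The smallest positive k with (d²)ᵏ = e is 3.

Answer: 3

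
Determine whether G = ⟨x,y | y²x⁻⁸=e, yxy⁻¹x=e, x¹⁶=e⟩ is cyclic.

Every cyclic group is abelian. But x·y = xy while y·x = x⁷y⁻¹, so x·y ≠ y·x and G is not abelian. Hence G is not cyclic.

Answer: No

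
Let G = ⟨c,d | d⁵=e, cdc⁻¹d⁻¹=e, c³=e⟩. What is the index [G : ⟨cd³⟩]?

First find ord(cd³) by computing successive powers:
  (cd³)¹ = cd³, (cd³)² = c²d, (cd³)³ = d⁴, (cd³)⁴ = cd², (cd³)⁵ = c², (cd³)⁶ = d³, (cd³)⁷ = cd, (cd³)⁸ = c²d⁴, (cd³)⁹ = d², (cd³)¹⁰ = c, (cd³)¹¹ = c²d³, (cd³)¹² = d, (cd³)¹³ = cd⁴, (cd³)¹⁴ = c²d², (cd³)¹⁵ = e.
So |⟨cd³⟩| = ord(cd³) = 15. With |G| = 15, by Lagrange [G : ⟨cd³⟩] = 15/15 = 1.

Answer: 1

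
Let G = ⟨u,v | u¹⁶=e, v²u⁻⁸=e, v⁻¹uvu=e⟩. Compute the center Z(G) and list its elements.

An element z ∈ Z(G) iff z commutes with every generator.
For example u⁸ is central: (u⁸)·u = u⁹ = u·(u⁸); (u⁸)·v = v⁻¹ = v·(u⁸).
Whereas u ∉ Z(G) since u·v = uv ≠ u⁷v⁻¹ = v·u.
Checking each of the 32 elements this way gives Z(G) = {e, u⁸}, of order 2.

Answer: {e, u⁸}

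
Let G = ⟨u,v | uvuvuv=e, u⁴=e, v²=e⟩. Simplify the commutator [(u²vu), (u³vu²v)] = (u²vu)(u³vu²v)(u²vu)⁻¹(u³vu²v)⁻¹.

[(u²vu), (u³vu²v)] = (u²vu)·(u³vu²v)·(u²vu)⁻¹·(u³vu²v)⁻¹.
  (u²vu) · (u³vu²v) = v
  v · (u³vu²) = uvu³
  (uvu³) · (u³vu²v) = u³vu²

Answer: u³vu²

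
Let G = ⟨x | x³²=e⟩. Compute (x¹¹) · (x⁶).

Compute (x¹¹) · (x⁶) by multiplying left to right and reducing via the relations at each step:
  (x¹¹) · x⁶ = x¹⁷

Answer: x¹⁷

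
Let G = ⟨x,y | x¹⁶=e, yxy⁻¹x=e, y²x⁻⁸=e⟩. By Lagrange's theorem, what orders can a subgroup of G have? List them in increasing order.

|G| = 32 = 2⁵. By Lagrange's theorem the order of any subgroup divides 32; the divisors of 32 are 1, 2, 4, 8, 16, 32.

Answer: 1, 2, 4, 8, 16, 32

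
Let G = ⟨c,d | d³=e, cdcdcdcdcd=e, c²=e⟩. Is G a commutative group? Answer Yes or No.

c·d = cd but d·c = dc, so c·d ≠ d·c and G is not abelian.

Answer: No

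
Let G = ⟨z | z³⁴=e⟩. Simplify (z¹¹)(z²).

Compute (z¹¹) · (z²) by multiplying left to right and reducing via the relations at each step:
  (z¹¹) · z² = z¹³

Answer: z¹³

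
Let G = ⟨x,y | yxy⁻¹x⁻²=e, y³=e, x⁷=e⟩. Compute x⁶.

Compute successive powers of x, reducing at each step:
  x²: x · x = x²
  x³: (x²) · x = x³
  x⁴: (x³) · x = x⁴
  x⁵: (x⁴) · x = x⁵
  x⁶: (x⁵) · x = x⁶

Answer: x⁶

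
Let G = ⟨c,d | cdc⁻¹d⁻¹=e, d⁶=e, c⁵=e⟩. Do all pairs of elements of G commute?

Each pair of generators commutes: c·d = cd = d·c. Since the generators pairwise commute, every element of G commutes with every other, so G is abelian.

Answer: Yes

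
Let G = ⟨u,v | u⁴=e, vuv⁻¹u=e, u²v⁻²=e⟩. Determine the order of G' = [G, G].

G' = [G, G] is generated by all commutators. The generator-pair commutators are: [u, v] = u².
The subgroup they normally generate is {e, u²}, of order 2.
Check: |G/G'| = 8/2 = 4 is the order of the abelianisation.

Answer: 2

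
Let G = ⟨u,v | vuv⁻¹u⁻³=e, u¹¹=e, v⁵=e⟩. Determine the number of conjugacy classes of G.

The conjugacy classes (representative and size) are:
  [e] (size 1), [u³] (size 5), [u⁶] (size 5), [u⁷v] (size 11), [u⁹v²] (size 11), [u⁷v³] (size 11), [u⁷v⁴] (size 11).
Class equation: 1 + 5 + 5 + 11 + 11 + 11 + 11 = 55 = |G|. So G has 7 conjugacy classes.

Answer: 7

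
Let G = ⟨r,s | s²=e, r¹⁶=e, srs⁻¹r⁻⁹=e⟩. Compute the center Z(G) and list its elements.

An element z ∈ Z(G) iff z commutes with every generator.
For example r² is central: (r²)·r = r³ = r·(r²); (r²)·s = r²s = s·(r²).
Whereas r ∉ Z(G) since r·s = rs ≠ r⁹s = s·r.
Checking each of the 32 elements this way gives Z(G) = {e, r², r⁴, r⁶, r⁸, r¹⁰, r¹², r¹⁴}, of order 8.

Answer: {e, r², r⁴, r⁶, r⁸, r¹⁰, r¹², r¹⁴}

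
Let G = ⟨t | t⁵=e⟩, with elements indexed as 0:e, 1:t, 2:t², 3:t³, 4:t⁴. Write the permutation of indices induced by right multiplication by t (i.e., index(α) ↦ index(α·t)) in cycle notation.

(0 1 2 3 4)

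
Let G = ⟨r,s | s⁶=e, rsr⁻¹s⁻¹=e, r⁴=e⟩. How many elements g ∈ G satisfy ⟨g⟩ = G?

⟨g⟩ = G would require ord(g) = |G| = 24, but the maximum element order in G is 12 < 24. So G is not cyclic and no single element generates it: the count is 0.

Answer: 0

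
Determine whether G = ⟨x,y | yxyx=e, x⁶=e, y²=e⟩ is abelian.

x·y = xy but y·x = x⁵y, so x·y ≠ y·x and G is not abelian.

Answer: No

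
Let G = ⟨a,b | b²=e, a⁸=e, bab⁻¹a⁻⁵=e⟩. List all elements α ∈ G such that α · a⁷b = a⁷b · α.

⟨a⁷b⟩ ⊆ C_G(a⁷b) since powers of a⁷b commute with a⁷b; so |C_G(a⁷b)| ≥ |⟨a⁷b⟩| = 8.
By orbit–stabilizer, |C_G(a⁷b)| = |G| / |conj. class of a⁷b| = 16 / 2 = 8.
The 8 elements commuting with a⁷b are {e, a², a⁴, a⁶, a⁵b, ab, a⁷b, a³b}.

Answer: {e, a², a⁴, a⁶, a⁵b, ab, a⁷b, a³b}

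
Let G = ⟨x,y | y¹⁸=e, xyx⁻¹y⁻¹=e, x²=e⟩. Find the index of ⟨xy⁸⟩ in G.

First find ord(xy⁸) by computing successive powers:
  (xy⁸)¹ = xy⁸, (xy⁸)² = y¹⁶, (xy⁸)³ = xy⁶, (xy⁸)⁴ = y¹⁴, (xy⁸)⁵ = xy⁴, (xy⁸)⁶ = y¹², (xy⁸)⁷ = xy², (xy⁸)⁸ = y¹⁰, (xy⁸)⁹ = x, (xy⁸)¹⁰ = y⁸, (xy⁸)¹¹ = xy¹⁶, (xy⁸)¹² = y⁶, (xy⁸)¹³ = xy¹⁴, (xy⁸)¹⁴ = y⁴, (xy⁸)¹⁵ = xy¹², (xy⁸)¹⁶ = y², (xy⁸)¹⁷ = xy¹⁰, (xy⁸)¹⁸ = e.
So |⟨xy⁸⟩| = ord(xy⁸) = 18. With |G| = 36, by Lagrange [G : ⟨xy⁸⟩] = 36/18 = 2.

Answer: 2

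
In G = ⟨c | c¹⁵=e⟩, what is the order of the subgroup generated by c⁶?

|⟨c⁶⟩| equals the order of c⁶. Compute successive powers until reaching e:
  (c⁶)¹ = c⁶, (c⁶)² = c¹², (c⁶)³ = c³, (c⁶)⁴ = c⁹, (c⁶)⁵ = e.
The smallest positive k with (c⁶)ᵏ = e is 5, so |⟨c⁶⟩| = 5.

Answer: 5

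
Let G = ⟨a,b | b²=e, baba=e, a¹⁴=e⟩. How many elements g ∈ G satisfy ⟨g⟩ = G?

⟨g⟩ = G would require ord(g) = |G| = 28, but the maximum element order in G is 14 < 28. So G is not cyclic and no single element generates it: the count is 0.

Answer: 0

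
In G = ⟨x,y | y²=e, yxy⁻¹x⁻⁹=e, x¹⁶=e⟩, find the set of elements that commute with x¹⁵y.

⟨x¹⁵y⟩ ⊆ C_G(x¹⁵y) since powers of x¹⁵y commute with x¹⁵y; so |C_G(x¹⁵y)| ≥ |⟨x¹⁵y⟩| = 16.
By orbit–stabilizer, |C_G(x¹⁵y)| = |G| / |conj. class of x¹⁵y| = 32 / 2 = 16.
The 16 elements commuting with x¹⁵y are {e, x², x⁴, x⁶, x⁸, x¹⁰, x¹², x¹⁴, x⁹y, xy, x¹¹y, x³y, x¹³y, x⁵y, x¹⁵y, x⁷y}.

Answer: {e, x², x⁴, x⁶, x⁸, x¹⁰, x¹², x¹⁴, x⁹y, xy, x¹¹y, x³y, x¹³y, x⁵y, x¹⁵y, x⁷y}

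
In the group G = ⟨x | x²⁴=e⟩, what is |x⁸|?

Compute successive powers until reaching e:
  (x⁸)¹ = x⁸, (x⁸)² = x¹⁶, (x⁸)³ = e.
The smallest positive k with (x⁸)ᵏ = e is 3.

Answer: 3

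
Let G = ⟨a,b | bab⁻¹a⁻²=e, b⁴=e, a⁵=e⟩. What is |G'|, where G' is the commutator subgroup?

G' = [G, G] is generated by all commutators. The generator-pair commutators are: [a, b] = a⁴.
The subgroup they normally generate is {e, a, a², a³, a⁴}, of order 5.
Check: |G/G'| = 20/5 = 4 is the order of the abelianisation.

Answer: 5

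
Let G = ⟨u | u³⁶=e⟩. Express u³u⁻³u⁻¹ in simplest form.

Multiply left to right, reducing at each step:
  (u³) · u⁻³ = e
  e · u⁻¹ = u³⁵

Answer: u³⁵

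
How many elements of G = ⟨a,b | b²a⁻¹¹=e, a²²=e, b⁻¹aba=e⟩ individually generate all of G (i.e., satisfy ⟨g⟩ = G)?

⟨g⟩ = G would require ord(g) = |G| = 44, but the maximum element order in G is 22 < 44. So G is not cyclic and no single element generates it: the count is 0.

Answer: 0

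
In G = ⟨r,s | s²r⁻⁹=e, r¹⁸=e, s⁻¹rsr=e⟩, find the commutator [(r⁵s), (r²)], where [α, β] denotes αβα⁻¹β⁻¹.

[(r⁵s), (r²)] = (r⁵s)·(r²)·(r⁵s)⁻¹·(r²)⁻¹.
  (r⁵s) · (r²) = r³s
  (r³s) · (r⁵s⁻¹) = r¹⁶
  (r¹⁶) · (r¹⁶) = r¹⁴

Answer: r¹⁴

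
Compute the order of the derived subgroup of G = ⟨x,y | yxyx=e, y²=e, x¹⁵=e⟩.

G' = [G, G] is generated by all commutators. The generator-pair commutators are: [x, y] = x².
The subgroup they normally generate is {e, x, x², x³, x⁴, x⁵, x⁶, x⁷, x⁸, x⁹, x¹⁰, x¹¹, x¹², x¹³, x¹⁴}, of order 15.
Check: |G/G'| = 30/15 = 2 is the order of the abelianisation.

Answer: 15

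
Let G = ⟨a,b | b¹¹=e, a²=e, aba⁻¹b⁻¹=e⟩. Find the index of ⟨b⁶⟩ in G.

First find ord(b⁶) by computing successive powers:
  (b⁶)¹ = b⁶, (b⁶)² = b, (b⁶)³ = b⁷, (b⁶)⁴ = b², (b⁶)⁵ = b⁸, (b⁶)⁶ = b³, (b⁶)⁷ = b⁹, (b⁶)⁸ = b⁴, (b⁶)⁹ = b¹⁰, (b⁶)¹⁰ = b⁵, (b⁶)¹¹ = e.
So |⟨b⁶⟩| = ord(b⁶) = 11. With |G| = 22, by Lagrange [G : ⟨b⁶⟩] = 22/11 = 2.

Answer: 2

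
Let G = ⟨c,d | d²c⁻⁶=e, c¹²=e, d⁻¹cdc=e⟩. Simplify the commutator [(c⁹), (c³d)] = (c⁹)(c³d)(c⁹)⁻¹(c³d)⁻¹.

[(c⁹), (c³d)] = (c⁹)·(c³d)·(c⁹)⁻¹·(c³d)⁻¹.
  (c⁹) · (c³d) = d
  d · (c³) = c³d⁻¹
  (c³d⁻¹) · (c³d⁻¹) = c⁶

Answer: c⁶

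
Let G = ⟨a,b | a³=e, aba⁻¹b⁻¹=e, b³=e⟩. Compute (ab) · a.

Compute (ab) · a by multiplying left to right and reducing via the relations at each step:
  (ab) · a = a²b

Answer: a²b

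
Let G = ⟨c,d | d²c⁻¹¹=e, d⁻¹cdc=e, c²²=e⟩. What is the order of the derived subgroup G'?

G' = [G, G] is generated by all commutators. The generator-pair commutators are: [c, d] = c².
The subgroup they normally generate is {e, c², c⁴, c⁶, c⁸, c¹⁰, c¹², c¹⁴, c¹⁶, c¹⁸, c²⁰}, of order 11.
Check: |G/G'| = 44/11 = 4 is the order of the abelianisation.

Answer: 11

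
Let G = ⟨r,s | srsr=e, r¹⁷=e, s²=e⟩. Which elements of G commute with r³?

⟨r³⟩ ⊆ C_G(r³) since powers of r³ commute with r³; so |C_G(r³)| ≥ |⟨r³⟩| = 17.
By orbit–stabilizer, |C_G(r³)| = |G| / |conj. class of r³| = 34 / 2 = 17.
The 17 elements commuting with r³ are {e, r, r², r³, r⁴, r⁵, r⁶, r⁷, r⁸, r⁹, r¹⁰, r¹¹, r¹², r¹³, r¹⁴, r¹⁵, r¹⁶}.

Answer: {e, r, r², r³, r⁴, r⁵, r⁶, r⁷, r⁸, r⁹, r¹⁰, r¹¹, r¹², r¹³, r¹⁴, r¹⁵, r¹⁶}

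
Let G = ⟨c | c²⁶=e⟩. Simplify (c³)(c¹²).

Compute (c³) · (c¹²) by multiplying left to right and reducing via the relations at each step:
  (c³) · c¹² = c¹⁵

Answer: c¹⁵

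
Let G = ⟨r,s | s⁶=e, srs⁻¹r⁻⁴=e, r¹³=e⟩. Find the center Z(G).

An element z ∈ Z(G) iff z commutes with every generator.
For example e is central: e·r = r = r·e; e·s = s = s·e.
Whereas r ∉ Z(G) since r·s = rs ≠ r⁴s = s·r.
Checking each of the 78 elements this way gives Z(G) = {e}, of order 1.

Answer: {e}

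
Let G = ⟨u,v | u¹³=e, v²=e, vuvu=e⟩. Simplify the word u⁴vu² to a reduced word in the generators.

Multiply left to right, reducing at each step:
  (u⁴) · v = u⁴v
  (u⁴v) · u² = u²v

Answer: u²v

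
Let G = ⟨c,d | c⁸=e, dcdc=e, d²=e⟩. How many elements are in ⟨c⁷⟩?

|⟨c⁷⟩| equals the order of c⁷. Compute successive powers until reaching e:
  (c⁷)¹ = c⁷, (c⁷)² = c⁶, (c⁷)³ = c⁵, (c⁷)⁴ = c⁴, (c⁷)⁵ = c³, (c⁷)⁶ = c², (c⁷)⁷ = c, (c⁷)⁸ = e.
The smallest positive k with (c⁷)ᵏ = e is 8, so |⟨c⁷⟩| = 8.

Answer: 8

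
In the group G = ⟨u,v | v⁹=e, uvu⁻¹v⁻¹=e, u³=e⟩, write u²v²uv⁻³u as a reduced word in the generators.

Multiply left to right, reducing at each step:
  (u²) · v² = u²v²
  (u²v²) · u = v²
  (v²) · v⁻³ = v⁸
  (v⁸) · u = uv⁸

Answer: uv⁸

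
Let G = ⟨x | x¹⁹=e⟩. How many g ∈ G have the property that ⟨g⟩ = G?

G is cyclic of order 19. An element generates G iff its order is 19, and a cyclic group of order 19 has exactly φ(19) = 18 such elements.

Answer: 18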